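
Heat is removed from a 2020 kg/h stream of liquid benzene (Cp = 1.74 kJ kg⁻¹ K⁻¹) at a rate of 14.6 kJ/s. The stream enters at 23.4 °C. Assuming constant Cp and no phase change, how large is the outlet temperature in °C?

T_out = 8.45 °C

Q = 14.6 kJ/s = 52560 kJ/h
ΔT = Q/(ṁ·Cp) = 52560/(2020×1.74) = 14.954 K
T_out = 23.4 − 14.954 = 8.4461 °C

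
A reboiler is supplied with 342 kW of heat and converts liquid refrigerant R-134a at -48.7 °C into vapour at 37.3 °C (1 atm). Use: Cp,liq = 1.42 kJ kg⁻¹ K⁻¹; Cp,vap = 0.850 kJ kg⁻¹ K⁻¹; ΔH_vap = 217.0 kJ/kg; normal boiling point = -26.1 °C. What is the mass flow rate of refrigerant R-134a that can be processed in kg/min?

ṁ = 67.7 kg/min

Δh = 1.42×(-26.1−-48.7) + 217.0 + 0.850×(37.3−-26.1) = 302.98 kJ/kg
Q = 342 kW = 342 kJ/s = 20520 kJ/min
ṁ = Q/Δh = 20520 / 302.98 = 67.727 kg/min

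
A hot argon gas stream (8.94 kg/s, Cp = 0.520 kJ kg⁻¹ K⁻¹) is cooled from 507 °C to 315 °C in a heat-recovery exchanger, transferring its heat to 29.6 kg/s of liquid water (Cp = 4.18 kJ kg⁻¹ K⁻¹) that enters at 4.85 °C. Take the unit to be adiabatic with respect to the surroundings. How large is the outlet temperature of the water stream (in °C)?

T_c,out = 12.1 °C

Heat released by hot stream: Q = 8.94 × 0.520 × (507 − 315) = 892.57 kJ/s
Energy balance on cold side (adiabatic exchanger): Q = ṁ_c·Cp_c·(T_c,out − T_c,in)
T_c,out = 4.85 + 892.57/(29.6 × 4.18) = 12.064 °C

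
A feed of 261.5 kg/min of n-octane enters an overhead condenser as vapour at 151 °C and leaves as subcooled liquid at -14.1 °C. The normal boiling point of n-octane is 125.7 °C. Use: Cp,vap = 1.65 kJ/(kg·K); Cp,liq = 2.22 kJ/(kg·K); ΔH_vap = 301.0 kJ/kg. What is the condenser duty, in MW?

vapour 151→125.7 °C: -41.745 kJ/kg
condensation at 125.7 °C: -301 kJ/kg
liquid 125.7→-14.1 °C: -310.36 kJ/kg
Δh = -41.745 + -301 + -310.36 = -653.1 kJ/kg
Q = ṁ·Δh = 261.5 kg/min × -653.1 kJ/kg = -170790 kJ/min
|Q| = 2846.4 kW = 2.8464 MW

Q_c = 2.85 MW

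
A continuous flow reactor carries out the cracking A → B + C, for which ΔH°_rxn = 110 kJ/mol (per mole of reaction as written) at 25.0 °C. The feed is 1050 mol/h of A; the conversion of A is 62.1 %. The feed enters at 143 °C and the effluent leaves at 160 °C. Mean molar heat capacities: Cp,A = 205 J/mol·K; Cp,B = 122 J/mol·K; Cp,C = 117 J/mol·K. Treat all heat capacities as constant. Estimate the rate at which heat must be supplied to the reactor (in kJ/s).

Q_in = 21.8 kJ/s

Extent of reaction ξ = 0.621 × 1050 = 652.05 mol/h
Reaction term: ξ·ΔH°_rxn = 652.05 × 110 = 71726 kJ/h
Sensible, feed 143→25 °C: -25400 kJ/h
Outlet flows (mol/h): A 397.95, B 652.05, C 652.05
Sensible, products 25→160 °C: 32052 kJ/h
Q = ΔH = 78378 kJ/h = 21.772 kW
Heat supplied = 21.772 kJ/s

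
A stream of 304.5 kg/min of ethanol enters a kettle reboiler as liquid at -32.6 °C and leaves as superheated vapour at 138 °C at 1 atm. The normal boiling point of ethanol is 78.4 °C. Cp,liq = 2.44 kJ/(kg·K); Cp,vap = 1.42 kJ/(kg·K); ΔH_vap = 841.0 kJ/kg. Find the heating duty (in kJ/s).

Q = 6070 kJ/s

liquid -32.6→78.4 °C: 270.84 kJ/kg
vaporisation at 78.4 °C: 841 kJ/kg
vapour 78.4→138 °C: 84.632 kJ/kg
Δh = 270.84 + 841 + 84.632 = 1196.5 kJ/kg
Q = ṁ·Δh = 304.5 kg/min × 1196.5 kJ/kg = 364330 kJ/min
|Q| = 6072.1 kW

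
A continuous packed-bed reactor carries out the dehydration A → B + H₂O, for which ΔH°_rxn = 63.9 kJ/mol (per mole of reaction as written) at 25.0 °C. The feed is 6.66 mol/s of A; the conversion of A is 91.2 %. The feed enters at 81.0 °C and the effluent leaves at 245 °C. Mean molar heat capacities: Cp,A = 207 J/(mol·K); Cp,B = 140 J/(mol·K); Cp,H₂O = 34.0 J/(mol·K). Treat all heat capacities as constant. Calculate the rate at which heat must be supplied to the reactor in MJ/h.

Extent of reaction ξ = 0.912 × 6.66 = 6.0739 mol/s
Reaction term: ξ·ΔH°_rxn = 6.0739 × 63.9 = 388.12 kJ/s
Sensible, feed 81.0→25 °C: -77.203 kJ/s
Outlet flows (mol/s): A 0.58608, B 6.0739, H₂O 6.0739
Sensible, products 25→245 °C: 259.2 kJ/s
Q = ΔH = 570.12 kJ/s = 570.12 kW
Heat supplied = 2052.4 MJ/h

Q_in = 2050 MJ/h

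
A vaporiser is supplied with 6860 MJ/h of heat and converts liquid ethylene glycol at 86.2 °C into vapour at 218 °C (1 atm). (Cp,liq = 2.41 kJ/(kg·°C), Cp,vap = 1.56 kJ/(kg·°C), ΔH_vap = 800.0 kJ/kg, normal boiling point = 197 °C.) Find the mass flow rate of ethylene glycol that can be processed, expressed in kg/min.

ṁ = 104 kg/min

Δh = 2.41×(197−86.2) + 800.0 + 1.56×(218−197) = 1099.8 kJ/kg
Q = 6860 MJ/h = 1905.6 kJ/s = 114330 kJ/min
ṁ = Q/Δh = 114330 / 1099.8 = 103.96 kg/min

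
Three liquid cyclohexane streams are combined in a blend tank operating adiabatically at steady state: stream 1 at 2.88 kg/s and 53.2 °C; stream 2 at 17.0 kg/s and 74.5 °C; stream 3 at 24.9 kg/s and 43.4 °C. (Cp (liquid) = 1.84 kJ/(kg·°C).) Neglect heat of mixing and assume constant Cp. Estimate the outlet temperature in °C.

T_out = 55.8 °C

No heat crosses the boundary, so H_out = H_in.
Σ ṁᵢCp,ᵢTᵢ = 2.88×1.84×53.2 + 17.0×1.84×74.5 + 24.9×1.84×43.4 = 4600.7
Σ ṁᵢCp,ᵢ = 2.88×1.84 + 17.0×1.84 + 24.9×1.84 = 82.395
T_out = 4600.7 / 82.395 = 55.837 °C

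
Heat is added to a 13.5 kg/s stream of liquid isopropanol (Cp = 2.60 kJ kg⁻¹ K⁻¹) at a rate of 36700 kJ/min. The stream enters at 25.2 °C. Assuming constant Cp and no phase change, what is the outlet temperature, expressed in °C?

Q = 36700 kJ/min = 611.67 kJ/s
ΔT = Q/(ṁ·Cp) = 611.67/(13.5×2.60) = 17.426 K
T_out = 25.2 + 17.426 = 42.626 °C

T_out = 42.6 °C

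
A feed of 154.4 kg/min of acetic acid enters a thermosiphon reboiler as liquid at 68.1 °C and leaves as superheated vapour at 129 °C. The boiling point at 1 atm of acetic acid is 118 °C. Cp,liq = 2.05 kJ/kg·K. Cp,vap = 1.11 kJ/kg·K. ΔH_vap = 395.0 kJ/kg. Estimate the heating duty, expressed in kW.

liquid 68.1→118 °C: 102.3 kJ/kg
vaporisation at 118 °C: 395 kJ/kg
vapour 118→129 °C: 12.21 kJ/kg
Δh = 102.3 + 395 + 12.21 = 509.5 kJ/kg
Q = ṁ·Δh = 154.4 kg/min × 509.5 kJ/kg = 78668 kJ/min
|Q| = 1311.1 kW

Q = 1310 kW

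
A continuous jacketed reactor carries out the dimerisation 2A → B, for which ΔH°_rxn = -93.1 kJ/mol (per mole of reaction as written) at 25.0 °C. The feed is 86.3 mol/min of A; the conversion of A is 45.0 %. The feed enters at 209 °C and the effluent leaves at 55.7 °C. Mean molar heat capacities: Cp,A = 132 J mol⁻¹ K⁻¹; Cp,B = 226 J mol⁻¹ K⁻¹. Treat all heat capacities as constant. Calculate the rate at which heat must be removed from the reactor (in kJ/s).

Extent of reaction ξ = 0.450 × 86.3 / 2 = 19.418 mol/min
Reaction term: ξ·ΔH°_rxn = 19.418 × -93.1 = -1807.8 kJ/min
Sensible, feed 209→25 °C: -2096.1 kJ/min
Outlet flows (mol/min): A 47.465, B 19.418
Sensible, products 25→55.7 °C: 327.07 kJ/min
Q = ΔH = -3576.8 kJ/min = -59.613 kW
Heat removed = 59.613 kJ/s

Q_out = 59.6 kJ/s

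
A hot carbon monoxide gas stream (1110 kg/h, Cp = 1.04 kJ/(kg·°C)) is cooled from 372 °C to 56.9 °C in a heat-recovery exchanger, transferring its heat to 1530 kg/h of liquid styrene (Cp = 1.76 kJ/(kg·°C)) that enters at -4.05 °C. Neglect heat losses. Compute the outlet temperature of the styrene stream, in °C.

Heat released by hot stream: Q = 1110 × 1.04 × (372 − 56.9) = 363750 kJ/h
Energy balance on cold side (adiabatic exchanger): Q = ṁ_c·Cp_c·(T_c,out − T_c,in)
T_c,out = -4.05 + 363750/(1530 × 1.76) = 131.03 °C

T_c,out = 131 °C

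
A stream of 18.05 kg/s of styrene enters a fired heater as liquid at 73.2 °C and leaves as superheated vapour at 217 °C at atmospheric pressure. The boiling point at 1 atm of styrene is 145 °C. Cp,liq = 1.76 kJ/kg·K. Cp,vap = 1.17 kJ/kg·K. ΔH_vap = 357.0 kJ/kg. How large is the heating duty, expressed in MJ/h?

liquid 73.2→145 °C: 126.37 kJ/kg
vaporisation at 145 °C: 357 kJ/kg
vapour 145→217 °C: 84.24 kJ/kg
Δh = 126.37 + 357 + 84.24 = 567.61 kJ/kg
Q = ṁ·Δh = 18.05 kg/s × 567.61 kJ/kg = 10245 kJ/s
|Q| = 10245 kW = 36883 MJ/h

Q = 36900 MJ/h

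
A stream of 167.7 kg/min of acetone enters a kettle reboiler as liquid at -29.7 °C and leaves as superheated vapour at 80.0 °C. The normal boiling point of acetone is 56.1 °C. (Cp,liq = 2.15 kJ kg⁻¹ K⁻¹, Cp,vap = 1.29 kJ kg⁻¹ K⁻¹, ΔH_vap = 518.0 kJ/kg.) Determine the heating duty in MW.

Q = 2.05 MW

liquid -29.7→56.1 °C: 184.47 kJ/kg
vaporisation at 56.1 °C: 518 kJ/kg
vapour 56.1→80.0 °C: 30.831 kJ/kg
Δh = 184.47 + 518 + 30.831 = 733.3 kJ/kg
Q = ṁ·Δh = 167.7 kg/min × 733.3 kJ/kg = 122970 kJ/min
|Q| = 2049.6 kW = 2.0496 MW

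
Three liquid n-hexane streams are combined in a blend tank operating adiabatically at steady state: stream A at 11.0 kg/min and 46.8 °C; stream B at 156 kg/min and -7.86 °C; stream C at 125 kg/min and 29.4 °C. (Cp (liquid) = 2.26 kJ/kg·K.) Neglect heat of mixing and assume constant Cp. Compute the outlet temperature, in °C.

Adiabatic, steady state ⇒ Σ ṁᵢCp,ᵢ(T_out − Tᵢ) = 0
Σ ṁᵢCp,ᵢTᵢ = 11.0×2.26×46.8 + 156×2.26×-7.86 + 125×2.26×29.4 = 6697.8
Σ ṁᵢCp,ᵢ = 11.0×2.26 + 156×2.26 + 125×2.26 = 659.92
T_out = 6697.8 / 659.92 = 10.149 °C

T_out = 10.1 °C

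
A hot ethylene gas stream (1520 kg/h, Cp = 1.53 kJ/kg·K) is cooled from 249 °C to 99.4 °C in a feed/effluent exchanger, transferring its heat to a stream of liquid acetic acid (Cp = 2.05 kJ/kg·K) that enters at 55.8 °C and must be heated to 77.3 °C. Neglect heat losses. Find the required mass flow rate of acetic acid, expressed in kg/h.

ṁ_c = 7890 kg/h

Heat released by hot stream: Q = 1520 × 1.53 × (249 − 99.4) = 347910 kJ/h
Energy balance on cold side (adiabatic exchanger): Q = ṁ_c·Cp_c·(T_c,out − T_c,in)
ṁ_c = 347910 / [2.05 × (77.3 − 55.8)] = 7893.6 kg/h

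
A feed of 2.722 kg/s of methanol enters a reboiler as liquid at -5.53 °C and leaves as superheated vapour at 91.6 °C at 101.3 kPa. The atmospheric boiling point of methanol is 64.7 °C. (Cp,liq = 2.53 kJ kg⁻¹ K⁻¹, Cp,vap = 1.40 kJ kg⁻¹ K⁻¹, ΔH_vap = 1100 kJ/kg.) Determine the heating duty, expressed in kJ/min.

liquid -5.53→64.7 °C: 177.68 kJ/kg
vaporisation at 64.7 °C: 1100 kJ/kg
vapour 64.7→91.6 °C: 37.66 kJ/kg
Δh = 177.68 + 1100 + 37.66 = 1315.3 kJ/kg
Q = ṁ·Δh = 2.722 kg/s × 1315.3 kJ/kg = 3580.4 kJ/s
|Q| = 3580.4 kW = 214820 kJ/min

Q = 215000 kJ/min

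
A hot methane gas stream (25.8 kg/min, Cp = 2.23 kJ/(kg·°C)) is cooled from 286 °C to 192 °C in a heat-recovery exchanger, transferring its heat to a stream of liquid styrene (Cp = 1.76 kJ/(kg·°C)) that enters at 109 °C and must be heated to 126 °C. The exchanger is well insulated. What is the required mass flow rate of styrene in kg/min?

Heat released by hot stream: Q = 25.8 × 2.23 × (286 − 192) = 5408.2 kJ/min
Energy balance on cold side (adiabatic exchanger): Q = ṁ_c·Cp_c·(T_c,out − T_c,in)
ṁ_c = 5408.2 / [1.76 × (126 − 109)] = 180.76 kg/min

ṁ_c = 181 kg/min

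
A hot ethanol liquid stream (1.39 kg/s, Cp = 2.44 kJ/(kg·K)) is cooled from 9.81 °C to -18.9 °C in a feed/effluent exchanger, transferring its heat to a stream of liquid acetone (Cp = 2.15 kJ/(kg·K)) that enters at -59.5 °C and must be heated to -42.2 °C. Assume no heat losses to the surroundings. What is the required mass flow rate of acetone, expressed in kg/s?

Heat released by hot stream: Q = 1.39 × 2.44 × (9.81 − -18.9) = 97.373 kJ/s
Energy balance on cold side (adiabatic exchanger): Q = ṁ_c·Cp_c·(T_c,out − T_c,in)
ṁ_c = 97.373 / [2.15 × (-42.2 − -59.5)] = 2.6179 kg/s

ṁ_c = 2.62 kg/s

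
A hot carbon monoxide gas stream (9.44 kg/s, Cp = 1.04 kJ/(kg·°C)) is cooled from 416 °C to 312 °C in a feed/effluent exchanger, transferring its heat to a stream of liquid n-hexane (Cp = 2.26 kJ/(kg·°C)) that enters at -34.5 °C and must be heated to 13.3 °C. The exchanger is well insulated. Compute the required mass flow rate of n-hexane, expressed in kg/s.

Heat released by hot stream: Q = 9.44 × 1.04 × (416 − 312) = 1021 kJ/s
Energy balance on cold side (adiabatic exchanger): Q = ṁ_c·Cp_c·(T_c,out − T_c,in)
ṁ_c = 1021 / [2.26 × (13.3 − -34.5)] = 9.4515 kg/s

ṁ_c = 9.45 kg/s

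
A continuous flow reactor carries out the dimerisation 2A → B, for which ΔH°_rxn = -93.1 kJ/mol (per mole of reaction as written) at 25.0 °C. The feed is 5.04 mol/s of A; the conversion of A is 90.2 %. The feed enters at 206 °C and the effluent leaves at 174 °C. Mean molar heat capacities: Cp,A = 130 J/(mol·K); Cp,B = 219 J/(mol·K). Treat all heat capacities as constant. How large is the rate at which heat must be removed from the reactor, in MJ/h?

Extent of reaction ξ = 0.902 × 5.04 / 2 = 2.273 mol/s
Reaction term: ξ·ΔH°_rxn = 2.273 × -93.1 = -211.62 kJ/s
Sensible, feed 206→25 °C: -118.59 kJ/s
Outlet flows (mol/s): A 0.49392, B 2.273
Sensible, products 25→174 °C: 83.739 kJ/s
Q = ΔH = -246.47 kJ/s = -246.47 kW
Heat removed = 887.3 MJ/h

Q_out = 887 MJ/h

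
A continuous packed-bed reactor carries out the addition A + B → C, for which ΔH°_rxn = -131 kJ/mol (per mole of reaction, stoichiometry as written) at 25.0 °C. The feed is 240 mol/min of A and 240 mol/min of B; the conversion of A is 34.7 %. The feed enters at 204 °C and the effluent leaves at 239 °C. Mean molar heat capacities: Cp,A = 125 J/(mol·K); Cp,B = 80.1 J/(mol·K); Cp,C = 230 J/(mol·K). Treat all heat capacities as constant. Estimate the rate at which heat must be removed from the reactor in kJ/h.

Extent of reaction ξ = 0.347 × 240 = 83.28 mol/min
Reaction term: ξ·ΔH°_rxn = 83.28 × -131 = -10910 kJ/min
Sensible, feed 204→25 °C: -8811.1 kJ/min
Outlet flows (mol/min): A 156.72, B 156.72, C 83.28
Sensible, products 25→239 °C: 10978 kJ/min
Q = ΔH = -8743.1 kJ/min = -145.72 kW
Heat removed = 524580 kJ/h

Q_out = 525000 kJ/h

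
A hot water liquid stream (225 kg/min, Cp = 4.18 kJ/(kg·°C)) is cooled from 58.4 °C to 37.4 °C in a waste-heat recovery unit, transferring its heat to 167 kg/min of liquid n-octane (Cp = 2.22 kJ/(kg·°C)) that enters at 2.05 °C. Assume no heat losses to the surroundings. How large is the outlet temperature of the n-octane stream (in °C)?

Heat released by hot stream: Q = 225 × 4.18 × (58.4 − 37.4) = 19750 kJ/min
Energy balance on cold side (adiabatic exchanger): Q = ṁ_c·Cp_c·(T_c,out − T_c,in)
T_c,out = 2.05 + 19750/(167 × 2.22) = 55.323 °C

T_c,out = 55.3 °C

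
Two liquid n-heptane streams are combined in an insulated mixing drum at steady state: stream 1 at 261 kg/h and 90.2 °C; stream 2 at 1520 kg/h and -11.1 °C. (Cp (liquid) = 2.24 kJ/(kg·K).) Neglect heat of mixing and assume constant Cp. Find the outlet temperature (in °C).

Energy balance with Q = 0: Σ ṁᵢCp,ᵢ(T_out − Tᵢ) = 0
Σ ṁᵢCp,ᵢTᵢ = 261×2.24×90.2 + 1520×2.24×-11.1 = 14941
Σ ṁᵢCp,ᵢ = 261×2.24 + 1520×2.24 = 3989.4
T_out = 14941 / 3989.4 = 3.7452 °C

T_out = 3.75 °C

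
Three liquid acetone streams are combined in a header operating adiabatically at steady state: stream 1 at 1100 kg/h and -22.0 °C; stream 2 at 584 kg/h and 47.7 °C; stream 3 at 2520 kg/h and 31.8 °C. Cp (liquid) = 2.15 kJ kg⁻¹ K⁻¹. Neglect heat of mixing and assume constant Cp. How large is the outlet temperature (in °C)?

No heat crosses the boundary, so H_out = H_in.
T_out = Σ ṁᵢCp,ᵢTᵢ / Σ ṁᵢCp,ᵢ
      = 180150 / 9038.6 = 19.932 °C

T_out = 19.9 °C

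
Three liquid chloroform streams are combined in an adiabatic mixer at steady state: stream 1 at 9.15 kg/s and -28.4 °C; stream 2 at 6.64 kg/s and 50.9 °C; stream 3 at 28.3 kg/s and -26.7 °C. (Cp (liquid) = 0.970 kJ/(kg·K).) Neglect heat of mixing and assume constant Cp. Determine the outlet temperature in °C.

T_out = -15.4 °C

Energy balance with Q = 0: Σ ṁᵢCp,ᵢ(T_out − Tᵢ) = 0
Σ ṁᵢCp,ᵢTᵢ = 9.15×0.970×-28.4 + 6.64×0.970×50.9 + 28.3×0.970×-26.7 = -657.17
Σ ṁᵢCp,ᵢ = 9.15×0.970 + 6.64×0.970 + 28.3×0.970 = 42.767
T_out = -657.17 / 42.767 = -15.366 °C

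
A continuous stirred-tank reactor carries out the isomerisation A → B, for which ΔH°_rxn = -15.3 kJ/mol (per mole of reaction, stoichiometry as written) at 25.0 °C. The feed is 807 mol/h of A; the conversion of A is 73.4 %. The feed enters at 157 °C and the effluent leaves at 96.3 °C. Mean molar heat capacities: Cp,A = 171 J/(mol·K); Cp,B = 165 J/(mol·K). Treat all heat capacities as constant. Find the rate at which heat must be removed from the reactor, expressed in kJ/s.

Q_out = 4.91 kJ/s

Extent of reaction ξ = 0.734 × 807 = 592.34 mol/h
Reaction term: ξ·ΔH°_rxn = 592.34 × -15.3 = -9062.8 kJ/h
Sensible, feed 157→25 °C: -18216 kJ/h
Outlet flows (mol/h): A 214.66, B 592.34
Sensible, products 25→96.3 °C: 9585.8 kJ/h
Q = ΔH = -17693 kJ/h = -4.9146 kW
Heat removed = 4.9146 kJ/s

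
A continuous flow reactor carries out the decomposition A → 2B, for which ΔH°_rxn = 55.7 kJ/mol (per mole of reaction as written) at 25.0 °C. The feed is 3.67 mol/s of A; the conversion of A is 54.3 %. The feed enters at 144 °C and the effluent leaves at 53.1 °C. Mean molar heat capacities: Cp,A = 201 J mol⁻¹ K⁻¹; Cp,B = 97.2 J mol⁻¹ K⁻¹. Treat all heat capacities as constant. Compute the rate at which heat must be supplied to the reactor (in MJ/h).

Q_in = 157 MJ/h

Extent of reaction ξ = 0.543 × 3.67 = 1.9928 mol/s
Reaction term: ξ·ΔH°_rxn = 1.9928 × 55.7 = 111 kJ/s
Sensible, feed 144→25 °C: -87.783 kJ/s
Outlet flows (mol/s): A 1.6772, B 3.9856
Sensible, products 25→53.1 °C: 20.359 kJ/s
Q = ΔH = 43.576 kJ/s = 43.576 kW
Heat supplied = 156.87 MJ/h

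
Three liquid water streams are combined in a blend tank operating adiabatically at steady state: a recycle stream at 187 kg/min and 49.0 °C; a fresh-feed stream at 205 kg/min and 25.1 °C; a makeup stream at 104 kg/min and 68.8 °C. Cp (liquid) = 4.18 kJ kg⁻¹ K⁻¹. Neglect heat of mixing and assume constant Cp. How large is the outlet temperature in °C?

Adiabatic, steady state ⇒ Σ ṁᵢCp,ᵢ(T_out − Tᵢ) = 0
Σ ṁᵢCp,ᵢTᵢ = 187×4.18×49.0 + 205×4.18×25.1 + 104×4.18×68.8 = 89718
Σ ṁᵢCp,ᵢ = 187×4.18 + 205×4.18 + 104×4.18 = 2073.3
T_out = 89718 / 2073.3 = 43.274 °C

T_out = 43.3 °C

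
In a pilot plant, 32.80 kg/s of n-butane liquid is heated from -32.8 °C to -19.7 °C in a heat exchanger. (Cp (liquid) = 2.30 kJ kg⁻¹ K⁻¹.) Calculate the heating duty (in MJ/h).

Q = 3560 MJ/h

Q = ṁ·Cp·ΔT = 32.80 × 2.30 × (-19.7 − -32.8) = 988.26 kJ/s
Heating duty = 3557.8 MJ/h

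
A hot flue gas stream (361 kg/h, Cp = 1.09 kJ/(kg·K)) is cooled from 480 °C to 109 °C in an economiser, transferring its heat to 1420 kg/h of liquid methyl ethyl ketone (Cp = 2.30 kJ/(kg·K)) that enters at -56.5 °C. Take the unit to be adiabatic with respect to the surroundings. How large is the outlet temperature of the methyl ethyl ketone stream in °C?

Heat released by hot stream: Q = 361 × 1.09 × (480 − 109) = 145980 kJ/h
Energy balance on cold side (adiabatic exchanger): Q = ṁ_c·Cp_c·(T_c,out − T_c,in)
T_c,out = -56.5 + 145980/(1420 × 2.30) = -11.802 °C

T_c,out = -11.8 °C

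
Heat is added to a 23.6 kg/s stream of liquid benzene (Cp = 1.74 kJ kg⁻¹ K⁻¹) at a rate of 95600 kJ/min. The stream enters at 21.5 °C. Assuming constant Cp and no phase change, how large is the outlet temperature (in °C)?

Q = 95600 kJ/min = 1593.3 kJ/s
ΔT = Q/(ṁ·Cp) = 1593.3/(23.6×1.74) = 38.801 K
T_out = 21.5 + 38.801 = 60.301 °C

T_out = 60.3 °C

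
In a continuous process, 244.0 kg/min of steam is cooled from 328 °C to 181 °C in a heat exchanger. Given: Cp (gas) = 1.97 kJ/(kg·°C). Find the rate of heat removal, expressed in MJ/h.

Q_c = 4240 MJ/h

Q = ṁ·Cp·ΔT = 244.0 × 1.97 × (181 − 328) = -70660 kJ/min
Converting: 70660 / 60 s = 1177.7 kW
Cooling duty = 4239.6 MJ/h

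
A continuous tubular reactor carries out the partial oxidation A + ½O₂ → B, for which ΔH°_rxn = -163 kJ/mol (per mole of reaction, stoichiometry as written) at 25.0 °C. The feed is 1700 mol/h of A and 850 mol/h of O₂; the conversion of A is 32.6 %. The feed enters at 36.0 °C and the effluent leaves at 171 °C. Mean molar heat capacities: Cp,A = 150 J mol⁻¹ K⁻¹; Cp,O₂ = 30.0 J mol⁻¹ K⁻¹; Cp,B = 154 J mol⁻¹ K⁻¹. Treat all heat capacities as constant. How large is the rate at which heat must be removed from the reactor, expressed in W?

Extent of reaction ξ = 0.326 × 1700 = 554.2 mol/h
Reaction term: ξ·ΔH°_rxn = 554.2 × -163 = -90335 kJ/h
Sensible, feed 36.0→25 °C: -3085.5 kJ/h
Outlet flows (mol/h): A 1145.8, O₂ 572.9, B 554.2
Sensible, products 25→171 °C: 40063 kJ/h
Q = ΔH = -53357 kJ/h = -14.821 kW
Heat removed = 14821 W

Q_out = 14800 W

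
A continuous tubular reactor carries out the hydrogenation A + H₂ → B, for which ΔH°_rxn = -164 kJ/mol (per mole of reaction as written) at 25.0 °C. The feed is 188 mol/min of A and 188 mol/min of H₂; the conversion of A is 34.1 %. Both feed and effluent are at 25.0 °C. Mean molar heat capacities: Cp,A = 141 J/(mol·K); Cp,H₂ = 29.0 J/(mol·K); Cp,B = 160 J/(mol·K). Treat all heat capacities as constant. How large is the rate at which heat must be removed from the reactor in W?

Q_out = 175000 W

Extent of reaction ξ = 0.341 × 188 = 64.108 mol/min
Reaction term: ξ·ΔH°_rxn = 64.108 × -164 = -10514 kJ/min
Q = ΔH = -10514 kJ/min = -175.23 kW
Heat removed = 175230 W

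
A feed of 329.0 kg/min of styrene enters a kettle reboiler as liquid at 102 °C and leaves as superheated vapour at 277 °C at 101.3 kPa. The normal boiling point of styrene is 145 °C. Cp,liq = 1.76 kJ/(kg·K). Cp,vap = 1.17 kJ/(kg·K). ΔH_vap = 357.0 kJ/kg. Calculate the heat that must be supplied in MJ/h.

liquid 102→145 °C: 75.68 kJ/kg
vaporisation at 145 °C: 357 kJ/kg
vapour 145→277 °C: 154.44 kJ/kg
Δh = 75.68 + 357 + 154.44 = 587.12 kJ/kg
Q = ṁ·Δh = 329.0 kg/min × 587.12 kJ/kg = 193160 kJ/min
|Q| = 3219.4 kW = 11590 MJ/h

Q = 11600 MJ/h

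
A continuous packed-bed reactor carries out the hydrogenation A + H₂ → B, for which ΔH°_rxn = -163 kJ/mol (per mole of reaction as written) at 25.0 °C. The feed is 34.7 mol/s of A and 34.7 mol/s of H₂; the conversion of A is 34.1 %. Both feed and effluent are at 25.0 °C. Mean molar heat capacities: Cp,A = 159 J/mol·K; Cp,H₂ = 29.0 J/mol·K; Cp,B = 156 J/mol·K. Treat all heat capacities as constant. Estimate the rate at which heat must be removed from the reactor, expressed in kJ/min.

Extent of reaction ξ = 0.341 × 34.7 = 11.833 mol/s
Reaction term: ξ·ΔH°_rxn = 11.833 × -163 = -1928.7 kJ/s
Q = ΔH = -1928.7 kJ/s = -1928.7 kW
Heat removed = 115720 kJ/min

Q_out = 116000 kJ/min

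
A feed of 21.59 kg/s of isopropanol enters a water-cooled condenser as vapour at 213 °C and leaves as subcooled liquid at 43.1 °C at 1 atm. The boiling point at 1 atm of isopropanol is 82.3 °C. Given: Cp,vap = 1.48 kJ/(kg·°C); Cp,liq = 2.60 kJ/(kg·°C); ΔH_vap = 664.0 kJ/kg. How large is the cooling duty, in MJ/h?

Q_c = 74600 MJ/h

vapour 213→82.3 °C: -193.44 kJ/kg
condensation at 82.3 °C: -664 kJ/kg
liquid 82.3→43.1 °C: -101.92 kJ/kg
Δh = -193.44 + -664 + -101.92 = -959.36 kJ/kg
Q = ṁ·Δh = 21.59 kg/s × -959.36 kJ/kg = -20712 kJ/s
|Q| = 20712 kW = 74565 MJ/h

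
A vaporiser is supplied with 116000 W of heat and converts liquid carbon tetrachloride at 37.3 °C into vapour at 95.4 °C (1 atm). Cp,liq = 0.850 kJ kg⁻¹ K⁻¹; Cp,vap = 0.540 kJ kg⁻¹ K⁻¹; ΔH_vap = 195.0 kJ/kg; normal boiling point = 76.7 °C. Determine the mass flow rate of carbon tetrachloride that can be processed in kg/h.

Δh = 0.850×(76.7−37.3) + 195.0 + 0.540×(95.4−76.7) = 238.59 kJ/kg
Q = 116000 W = 116 kJ/s = 417600 kJ/h
ṁ = Q/Δh = 417600 / 238.59 = 1750.3 kg/h

ṁ = 1750 kg/h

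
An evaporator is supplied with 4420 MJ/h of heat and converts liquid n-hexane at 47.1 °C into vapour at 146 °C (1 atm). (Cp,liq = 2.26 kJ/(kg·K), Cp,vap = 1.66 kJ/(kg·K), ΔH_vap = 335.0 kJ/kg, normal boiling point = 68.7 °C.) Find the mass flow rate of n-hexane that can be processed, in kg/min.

Δh = 2.26×(68.7−47.1) + 335.0 + 1.66×(146−68.7) = 512.13 kJ/kg
Q = 4420 MJ/h = 1227.8 kJ/s = 73667 kJ/min
ṁ = Q/Δh = 73667 / 512.13 = 143.84 kg/min

ṁ = 144 kg/min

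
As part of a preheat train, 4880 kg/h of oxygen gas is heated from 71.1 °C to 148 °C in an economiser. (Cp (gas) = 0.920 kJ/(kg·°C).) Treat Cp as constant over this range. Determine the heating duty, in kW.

Q = ṁ·Cp·ΔT = 4880 × 0.920 × (148 − 71.1) = 345250 kJ/h
Converting: 345250 / 3600 s = 95.903 kW

Q = 95.9 kW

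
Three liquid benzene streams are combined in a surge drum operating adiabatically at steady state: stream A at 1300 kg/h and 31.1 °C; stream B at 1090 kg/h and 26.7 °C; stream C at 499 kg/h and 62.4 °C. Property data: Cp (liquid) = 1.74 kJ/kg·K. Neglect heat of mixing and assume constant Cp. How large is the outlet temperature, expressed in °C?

Adiabatic, steady state ⇒ Σ ṁᵢCp,ᵢ(T_out − Tᵢ) = 0
Σ ṁᵢCp,ᵢTᵢ = 1300×1.74×31.1 + 1090×1.74×26.7 + 499×1.74×62.4 = 175170
Σ ṁᵢCp,ᵢ = 1300×1.74 + 1090×1.74 + 499×1.74 = 5026.9
T_out = 175170 / 5026.9 = 34.846 °C

T_out = 34.8 °C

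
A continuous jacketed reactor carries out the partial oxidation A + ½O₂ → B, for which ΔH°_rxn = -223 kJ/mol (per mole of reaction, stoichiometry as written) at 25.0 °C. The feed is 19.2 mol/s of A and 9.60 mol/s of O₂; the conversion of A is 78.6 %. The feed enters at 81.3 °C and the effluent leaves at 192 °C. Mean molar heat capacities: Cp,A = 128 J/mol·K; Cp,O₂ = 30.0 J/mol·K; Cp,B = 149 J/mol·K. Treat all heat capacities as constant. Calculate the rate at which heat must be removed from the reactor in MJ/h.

Q_out = 11000 MJ/h

Extent of reaction ξ = 0.786 × 19.2 = 15.091 mol/s
Reaction term: ξ·ΔH°_rxn = 15.091 × -223 = -3365.3 kJ/s
Sensible, feed 81.3→25 °C: -154.58 kJ/s
Outlet flows (mol/s): A 4.1088, O₂ 2.0544, B 15.091
Sensible, products 25→192 °C: 473.64 kJ/s
Q = ΔH = -3046.3 kJ/s = -3046.3 kW
Heat removed = 10967 MJ/h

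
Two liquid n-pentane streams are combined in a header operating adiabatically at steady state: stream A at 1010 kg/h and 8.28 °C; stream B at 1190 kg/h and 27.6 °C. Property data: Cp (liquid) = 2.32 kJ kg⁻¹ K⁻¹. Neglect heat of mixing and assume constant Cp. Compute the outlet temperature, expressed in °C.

Adiabatic, steady state ⇒ Σ ṁᵢCp,ᵢ(T_out − Tᵢ) = 0
T_out = Σ ṁᵢCp,ᵢTᵢ / Σ ṁᵢCp,ᵢ
      = 95600 / 5104 = 18.73 °C

T_out = 18.7 °C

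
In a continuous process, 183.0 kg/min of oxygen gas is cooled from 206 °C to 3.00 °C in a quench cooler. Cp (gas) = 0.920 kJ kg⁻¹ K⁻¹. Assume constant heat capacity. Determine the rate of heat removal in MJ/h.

Q_c = 2050 MJ/h

Q = ṁ·Cp·ΔT = 183.0 × 0.920 × (3.00 − 206) = -34177 kJ/min
Converting: 34177 / 60 s = 569.62 kW
Cooling duty = 2050.6 MJ/h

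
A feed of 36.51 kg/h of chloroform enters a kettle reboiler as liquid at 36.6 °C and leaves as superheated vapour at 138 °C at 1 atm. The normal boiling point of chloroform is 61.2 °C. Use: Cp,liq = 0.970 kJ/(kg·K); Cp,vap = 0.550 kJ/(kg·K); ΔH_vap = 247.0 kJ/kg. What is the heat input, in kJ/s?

Q = 3.18 kJ/s

liquid 36.6→61.2 °C: 23.862 kJ/kg
vaporisation at 61.2 °C: 247 kJ/kg
vapour 61.2→138 °C: 42.24 kJ/kg
Δh = 23.862 + 247 + 42.24 = 313.1 kJ/kg
Q = ṁ·Δh = 36.51 kg/h × 313.1 kJ/kg = 11431 kJ/h
|Q| = 3.1754 kW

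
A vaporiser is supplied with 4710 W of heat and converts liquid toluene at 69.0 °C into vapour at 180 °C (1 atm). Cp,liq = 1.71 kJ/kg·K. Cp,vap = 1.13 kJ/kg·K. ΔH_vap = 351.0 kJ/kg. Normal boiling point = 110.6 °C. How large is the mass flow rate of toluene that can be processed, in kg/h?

ṁ = 33.9 kg/h

Δh = 1.71×(110.6−69.0) + 351.0 + 1.13×(180−110.6) = 500.56 kJ/kg
Q = 4710 W = 4.71 kJ/s = 16956 kJ/h
ṁ = Q/Δh = 16956 / 500.56 = 33.874 kg/h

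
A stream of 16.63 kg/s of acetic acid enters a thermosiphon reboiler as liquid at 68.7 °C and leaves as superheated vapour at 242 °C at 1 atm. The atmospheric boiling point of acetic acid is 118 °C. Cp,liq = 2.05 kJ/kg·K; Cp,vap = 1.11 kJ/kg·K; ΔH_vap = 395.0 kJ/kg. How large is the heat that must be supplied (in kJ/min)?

Q = 632000 kJ/min

liquid 68.7→118 °C: 101.06 kJ/kg
vaporisation at 118 °C: 395 kJ/kg
vapour 118→242 °C: 137.64 kJ/kg
Δh = 101.06 + 395 + 137.64 = 633.71 kJ/kg
Q = ṁ·Δh = 16.63 kg/s × 633.71 kJ/kg = 10539 kJ/s
|Q| = 10539 kW = 632310 kJ/min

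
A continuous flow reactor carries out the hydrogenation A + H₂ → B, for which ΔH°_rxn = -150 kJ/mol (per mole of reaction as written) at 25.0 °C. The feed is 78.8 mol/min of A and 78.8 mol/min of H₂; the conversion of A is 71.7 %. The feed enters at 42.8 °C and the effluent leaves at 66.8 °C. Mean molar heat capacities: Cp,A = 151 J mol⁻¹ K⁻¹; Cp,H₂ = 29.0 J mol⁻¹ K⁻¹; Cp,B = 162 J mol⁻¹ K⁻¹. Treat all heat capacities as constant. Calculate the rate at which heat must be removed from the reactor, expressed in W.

Q_out = 136000 W

Extent of reaction ξ = 0.717 × 78.8 = 56.5 mol/min
Reaction term: ξ·ΔH°_rxn = 56.5 × -150 = -8474.9 kJ/min
Sensible, feed 42.8→25 °C: -252.48 kJ/min
Outlet flows (mol/min): A 22.3, H₂ 22.3, B 56.5
Sensible, products 25→66.8 °C: 550.38 kJ/min
Q = ΔH = -8177 kJ/min = -136.28 kW
Heat removed = 136280 W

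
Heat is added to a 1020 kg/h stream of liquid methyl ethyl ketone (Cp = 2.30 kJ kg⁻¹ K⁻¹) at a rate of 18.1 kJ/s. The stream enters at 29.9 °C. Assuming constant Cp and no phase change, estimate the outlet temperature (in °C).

T_out = 57.7 °C

Q = 18.1 kJ/s = 65160 kJ/h
ΔT = Q/(ṁ·Cp) = 65160/(1020×2.30) = 27.775 K
T_out = 29.9 + 27.775 = 57.675 °C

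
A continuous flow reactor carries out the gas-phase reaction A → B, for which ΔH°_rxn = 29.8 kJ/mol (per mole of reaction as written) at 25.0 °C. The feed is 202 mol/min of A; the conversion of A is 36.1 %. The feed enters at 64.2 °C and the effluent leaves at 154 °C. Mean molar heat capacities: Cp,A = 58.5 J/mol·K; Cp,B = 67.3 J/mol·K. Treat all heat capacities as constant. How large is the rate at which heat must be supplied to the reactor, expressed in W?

Q_in = 55300 W

Extent of reaction ξ = 0.361 × 202 = 72.922 mol/min
Reaction term: ξ·ΔH°_rxn = 72.922 × 29.8 = 2173.1 kJ/min
Sensible, feed 64.2→25 °C: -463.23 kJ/min
Outlet flows (mol/min): A 129.08, B 72.922
Sensible, products 25→154 °C: 1607.2 kJ/min
Q = ΔH = 3317 kJ/min = 55.284 kW
Heat supplied = 55284 W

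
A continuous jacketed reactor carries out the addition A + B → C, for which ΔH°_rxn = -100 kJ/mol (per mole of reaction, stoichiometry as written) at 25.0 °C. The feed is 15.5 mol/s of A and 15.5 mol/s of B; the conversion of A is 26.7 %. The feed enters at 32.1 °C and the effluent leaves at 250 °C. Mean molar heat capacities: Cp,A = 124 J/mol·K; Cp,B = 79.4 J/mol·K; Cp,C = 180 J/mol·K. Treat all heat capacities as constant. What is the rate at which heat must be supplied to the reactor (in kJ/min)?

Extent of reaction ξ = 0.267 × 15.5 = 4.1385 mol/s
Reaction term: ξ·ΔH°_rxn = 4.1385 × -100 = -413.85 kJ/s
Sensible, feed 32.1→25 °C: -22.384 kJ/s
Outlet flows (mol/s): A 11.361, B 11.361, C 4.1385
Sensible, products 25→250 °C: 687.57 kJ/s
Q = ΔH = 251.33 kJ/s = 251.33 kW
Heat supplied = 15080 kJ/min

Q_in = 15100 kJ/min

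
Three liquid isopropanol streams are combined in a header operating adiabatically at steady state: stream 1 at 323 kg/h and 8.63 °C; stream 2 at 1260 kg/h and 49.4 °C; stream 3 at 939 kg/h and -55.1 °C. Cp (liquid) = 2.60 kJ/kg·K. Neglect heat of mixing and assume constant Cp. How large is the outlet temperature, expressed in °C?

Energy balance with Q = 0: Σ ṁᵢCp,ᵢ(T_out − Tᵢ) = 0
T_out = Σ ṁᵢCp,ᵢTᵢ / Σ ṁᵢCp,ᵢ
      = 34561 / 6557.2 = 5.2707 °C

T_out = 5.27 °C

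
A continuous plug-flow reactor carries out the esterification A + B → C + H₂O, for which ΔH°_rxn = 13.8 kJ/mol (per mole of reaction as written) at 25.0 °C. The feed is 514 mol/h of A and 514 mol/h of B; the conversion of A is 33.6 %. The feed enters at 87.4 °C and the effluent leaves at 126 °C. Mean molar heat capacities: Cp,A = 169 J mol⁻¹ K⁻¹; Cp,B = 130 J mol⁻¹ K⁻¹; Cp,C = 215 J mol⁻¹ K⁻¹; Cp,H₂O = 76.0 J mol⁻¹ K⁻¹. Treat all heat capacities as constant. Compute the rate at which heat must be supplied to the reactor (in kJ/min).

Extent of reaction ξ = 0.336 × 514 = 172.7 mol/h
Reaction term: ξ·ΔH°_rxn = 172.7 × 13.8 = 2383.3 kJ/h
Sensible, feed 87.4→25 °C: -9590 kJ/h
Outlet flows (mol/h): A 341.3, B 341.3, C 172.7, H₂O 172.7
Sensible, products 25→126 °C: 15383 kJ/h
Q = ΔH = 8176 kJ/h = 2.2711 kW
Heat supplied = 136.27 kJ/min

Q_in = 136 kJ/min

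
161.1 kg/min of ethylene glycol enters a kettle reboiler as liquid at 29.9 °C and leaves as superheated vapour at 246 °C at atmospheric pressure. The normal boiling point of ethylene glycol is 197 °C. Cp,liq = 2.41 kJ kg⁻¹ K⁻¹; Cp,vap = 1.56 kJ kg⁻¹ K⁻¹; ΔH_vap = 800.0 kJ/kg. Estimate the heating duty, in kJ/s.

Q = 3430 kJ/s

liquid 29.9→197 °C: 402.71 kJ/kg
vaporisation at 197 °C: 800 kJ/kg
vapour 197→246 °C: 76.44 kJ/kg
Δh = 402.71 + 800 + 76.44 = 1279.2 kJ/kg
Q = ṁ·Δh = 161.1 kg/min × 1279.2 kJ/kg = 206070 kJ/min
|Q| = 3434.5 kW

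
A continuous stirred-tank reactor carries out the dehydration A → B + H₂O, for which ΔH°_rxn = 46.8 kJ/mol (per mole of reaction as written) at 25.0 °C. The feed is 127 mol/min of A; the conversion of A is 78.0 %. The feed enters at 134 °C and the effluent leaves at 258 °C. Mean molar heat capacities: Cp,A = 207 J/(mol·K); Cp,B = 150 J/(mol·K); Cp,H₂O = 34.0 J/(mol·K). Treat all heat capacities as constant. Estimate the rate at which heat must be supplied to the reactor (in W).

Q_in = 123000 W

Extent of reaction ξ = 0.780 × 127 = 99.06 mol/min
Reaction term: ξ·ΔH°_rxn = 99.06 × 46.8 = 4636 kJ/min
Sensible, feed 134→25 °C: -2865.5 kJ/min
Outlet flows (mol/min): A 27.94, B 99.06, H₂O 99.06
Sensible, products 25→258 °C: 5594.5 kJ/min
Q = ΔH = 7365 kJ/min = 122.75 kW
Heat supplied = 122750 W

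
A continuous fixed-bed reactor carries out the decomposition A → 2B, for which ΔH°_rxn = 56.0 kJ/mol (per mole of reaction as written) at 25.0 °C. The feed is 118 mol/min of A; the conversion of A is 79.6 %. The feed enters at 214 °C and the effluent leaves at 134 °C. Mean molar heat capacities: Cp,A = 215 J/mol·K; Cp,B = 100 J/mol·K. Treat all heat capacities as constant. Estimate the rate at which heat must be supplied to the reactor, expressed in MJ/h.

Q_in = 185 MJ/h

Extent of reaction ξ = 0.796 × 118 = 93.928 mol/min
Reaction term: ξ·ΔH°_rxn = 93.928 × 56.0 = 5260 kJ/min
Sensible, feed 214→25 °C: -4794.9 kJ/min
Outlet flows (mol/min): A 24.072, B 187.86
Sensible, products 25→134 °C: 2611.8 kJ/min
Q = ΔH = 3076.8 kJ/min = 51.28 kW
Heat supplied = 184.61 MJ/h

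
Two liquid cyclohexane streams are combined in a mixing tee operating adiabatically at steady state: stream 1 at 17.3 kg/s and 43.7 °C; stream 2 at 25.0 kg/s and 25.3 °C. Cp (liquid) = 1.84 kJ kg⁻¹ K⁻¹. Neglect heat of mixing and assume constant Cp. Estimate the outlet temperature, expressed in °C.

Adiabatic, steady state ⇒ Σ ṁᵢCp,ᵢ(T_out − Tᵢ) = 0
T_out = Σ ṁᵢCp,ᵢTᵢ / Σ ṁᵢCp,ᵢ
      = 2554.9 / 77.832 = 32.825 °C

T_out = 32.8 °C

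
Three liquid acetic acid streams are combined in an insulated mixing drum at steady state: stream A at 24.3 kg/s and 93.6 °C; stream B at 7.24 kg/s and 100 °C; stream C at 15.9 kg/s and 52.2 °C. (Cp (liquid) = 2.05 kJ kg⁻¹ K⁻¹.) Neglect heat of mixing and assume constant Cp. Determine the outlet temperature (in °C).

T_out = 80.7 °C

Energy balance with Q = 0: Σ ṁᵢCp,ᵢ(T_out − Tᵢ) = 0
T_out = Σ ṁᵢCp,ᵢTᵢ / Σ ṁᵢCp,ᵢ
      = 7848.3 / 97.252 = 80.701 °C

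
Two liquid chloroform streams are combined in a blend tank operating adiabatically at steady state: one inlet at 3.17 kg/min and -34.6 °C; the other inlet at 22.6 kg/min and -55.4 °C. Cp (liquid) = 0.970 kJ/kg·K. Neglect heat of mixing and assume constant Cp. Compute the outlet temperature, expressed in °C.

T_out = -52.8 °C

Energy balance with Q = 0: Σ ṁᵢCp,ᵢ(T_out − Tᵢ) = 0
T_out = Σ ṁᵢCp,ᵢTᵢ / Σ ṁᵢCp,ᵢ
      = -1320.9 / 24.997 = -52.841 °C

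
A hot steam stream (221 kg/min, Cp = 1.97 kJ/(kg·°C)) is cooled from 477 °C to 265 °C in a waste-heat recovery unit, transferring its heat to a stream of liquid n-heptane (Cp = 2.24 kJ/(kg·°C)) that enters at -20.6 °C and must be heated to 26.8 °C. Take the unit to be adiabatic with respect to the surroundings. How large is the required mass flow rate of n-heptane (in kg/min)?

ṁ_c = 869 kg/min

Heat released by hot stream: Q = 221 × 1.97 × (477 − 265) = 92298 kJ/min
Energy balance on cold side (adiabatic exchanger): Q = ṁ_c·Cp_c·(T_c,out − T_c,in)
ṁ_c = 92298 / [2.24 × (26.8 − -20.6)] = 869.3 kg/min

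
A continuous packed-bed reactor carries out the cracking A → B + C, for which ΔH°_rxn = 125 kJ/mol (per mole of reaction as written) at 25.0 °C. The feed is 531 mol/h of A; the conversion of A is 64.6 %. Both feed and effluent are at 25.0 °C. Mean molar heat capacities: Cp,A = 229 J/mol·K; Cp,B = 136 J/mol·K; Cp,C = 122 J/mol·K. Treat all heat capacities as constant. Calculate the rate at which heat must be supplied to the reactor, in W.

Extent of reaction ξ = 0.646 × 531 = 343.03 mol/h
Reaction term: ξ·ΔH°_rxn = 343.03 × 125 = 42878 kJ/h
Q = ΔH = 42878 kJ/h = 11.911 kW
Heat supplied = 11911 W

Q_in = 11900 W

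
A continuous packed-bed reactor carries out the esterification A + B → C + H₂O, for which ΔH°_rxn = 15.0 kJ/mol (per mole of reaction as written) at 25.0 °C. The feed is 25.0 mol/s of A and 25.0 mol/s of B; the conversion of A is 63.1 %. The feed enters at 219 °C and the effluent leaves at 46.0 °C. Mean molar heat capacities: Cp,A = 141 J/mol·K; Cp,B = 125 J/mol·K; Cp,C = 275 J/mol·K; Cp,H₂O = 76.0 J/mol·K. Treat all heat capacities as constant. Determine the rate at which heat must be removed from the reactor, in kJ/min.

Q_out = 53100 kJ/min

Extent of reaction ξ = 0.631 × 25.0 = 15.775 mol/s
Reaction term: ξ·ΔH°_rxn = 15.775 × 15.0 = 236.62 kJ/s
Sensible, feed 219→25 °C: -1290.1 kJ/s
Outlet flows (mol/s): A 9.225, B 9.225, C 15.775, H₂O 15.775
Sensible, products 25→46.0 °C: 167.81 kJ/s
Q = ΔH = -885.67 kJ/s = -885.67 kW
Heat removed = 53140 kJ/min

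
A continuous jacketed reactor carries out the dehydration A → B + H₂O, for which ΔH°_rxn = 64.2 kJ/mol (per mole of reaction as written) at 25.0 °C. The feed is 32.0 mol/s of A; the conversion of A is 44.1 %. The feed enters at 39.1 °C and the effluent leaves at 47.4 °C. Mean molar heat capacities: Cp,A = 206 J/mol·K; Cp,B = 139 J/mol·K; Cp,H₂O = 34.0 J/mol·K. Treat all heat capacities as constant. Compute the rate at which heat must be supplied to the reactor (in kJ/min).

Extent of reaction ξ = 0.441 × 32.0 = 14.112 mol/s
Reaction term: ξ·ΔH°_rxn = 14.112 × 64.2 = 905.99 kJ/s
Sensible, feed 39.1→25 °C: -92.947 kJ/s
Outlet flows (mol/s): A 17.888, B 14.112, H₂O 14.112
Sensible, products 25→47.4 °C: 137.23 kJ/s
Q = ΔH = 950.27 kJ/s = 950.27 kW
Heat supplied = 57016 kJ/min

Q_in = 57000 kJ/min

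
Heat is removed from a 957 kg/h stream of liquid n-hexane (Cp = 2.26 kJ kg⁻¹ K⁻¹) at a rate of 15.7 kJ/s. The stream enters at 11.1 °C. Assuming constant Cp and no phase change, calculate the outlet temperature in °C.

T_out = -15.0 °C

Q = 15.7 kJ/s = 56520 kJ/h
ΔT = Q/(ṁ·Cp) = 56520/(957×2.26) = 26.133 K
T_out = 11.1 − 26.133 = -15.033 °C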